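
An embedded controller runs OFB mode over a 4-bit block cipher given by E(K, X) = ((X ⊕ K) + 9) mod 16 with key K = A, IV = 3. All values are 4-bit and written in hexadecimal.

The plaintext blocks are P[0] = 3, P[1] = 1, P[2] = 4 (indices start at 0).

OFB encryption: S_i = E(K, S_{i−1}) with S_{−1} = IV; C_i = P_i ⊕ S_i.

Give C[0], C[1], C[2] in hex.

C[0]: S = E(K, 3) = 2; 3 ⊕ 2 = 1.
C[1]: S = E(K, 2) = 1; 1 ⊕ 1 = 0.
C[2]: S = E(K, 1) = 4; 4 ⊕ 4 = 0.

C[0] = 1, C[1] = 0, C[2] = 0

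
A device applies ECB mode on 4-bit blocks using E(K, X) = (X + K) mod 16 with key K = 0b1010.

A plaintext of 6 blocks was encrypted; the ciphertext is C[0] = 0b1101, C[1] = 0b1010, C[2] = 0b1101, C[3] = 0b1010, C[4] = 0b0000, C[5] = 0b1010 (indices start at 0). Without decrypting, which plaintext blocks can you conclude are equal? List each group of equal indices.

P[0] = P[2]; P[1] = P[3] = P[5]

ECB encrypts each block independently with the same key, so equal ciphertext blocks imply equal plaintext blocks.
C[0] = C[2] = 0b1101, so P[0] = P[2].
C[1] = C[3] = C[5] = 0b1010, so P[1] = P[3] = P[5].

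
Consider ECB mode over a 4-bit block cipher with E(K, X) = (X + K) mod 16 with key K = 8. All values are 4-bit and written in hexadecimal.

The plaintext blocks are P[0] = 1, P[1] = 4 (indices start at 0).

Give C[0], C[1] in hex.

ECB encryption: C_i = E(K, P_i).
C[0]: E(K, 1) = 9.
C[1]: E(K, 4) = C.

C[0] = 9, C[1] = C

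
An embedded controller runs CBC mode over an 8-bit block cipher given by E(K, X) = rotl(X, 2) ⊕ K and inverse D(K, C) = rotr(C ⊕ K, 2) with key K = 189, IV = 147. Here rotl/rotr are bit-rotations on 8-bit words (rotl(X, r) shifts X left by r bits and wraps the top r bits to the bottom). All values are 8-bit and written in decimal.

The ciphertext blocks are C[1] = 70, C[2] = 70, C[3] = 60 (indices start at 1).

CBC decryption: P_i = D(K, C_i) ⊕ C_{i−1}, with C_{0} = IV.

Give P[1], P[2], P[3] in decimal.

P[1] = 109, P[2] = 184, P[3] = 38

P[1]: D(K, 70) = 254; 254 ⊕ 147 = 109.
P[2]: D(K, 70) = 254; 254 ⊕ 70 = 184.
P[3]: D(K, 60) = 96; 96 ⊕ 70 = 38.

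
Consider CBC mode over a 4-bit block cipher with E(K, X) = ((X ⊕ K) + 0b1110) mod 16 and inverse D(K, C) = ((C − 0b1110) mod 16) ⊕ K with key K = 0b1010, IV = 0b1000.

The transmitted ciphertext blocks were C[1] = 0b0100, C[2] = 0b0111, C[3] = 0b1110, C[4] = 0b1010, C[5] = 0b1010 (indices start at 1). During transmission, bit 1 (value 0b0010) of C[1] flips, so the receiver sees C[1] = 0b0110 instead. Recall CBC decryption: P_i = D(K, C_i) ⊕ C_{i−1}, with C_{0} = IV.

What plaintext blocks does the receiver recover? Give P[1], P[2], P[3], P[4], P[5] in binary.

P[1] = 0b1010, P[2] = 0b0101, P[3] = 0b1101, P[4] = 0b1000, P[5] = 0b1100

Only C[1] changed, to 0b0110. In CBC, a change in C_i garbles P_i and flips the same bit in P_{i+1}. Decrypting the received ciphertext:
P[1]: D(K, 0b0110) = 0b0010; 0b0010 ⊕ 0b1000 = 0b1010.
P[2]: D(K, 0b0111) = 0b0011; 0b0011 ⊕ 0b0110 = 0b0101.
P[3]: D(K, 0b1110) = 0b1010; 0b1010 ⊕ 0b0111 = 0b1101.
P[4]: D(K, 0b1010) = 0b0110; 0b0110 ⊕ 0b1110 = 0b1000.
P[5]: D(K, 0b1010) = 0b0110; 0b0110 ⊕ 0b1010 = 0b1100.
Blocks that differ from the original plaintext: P[1], P[2].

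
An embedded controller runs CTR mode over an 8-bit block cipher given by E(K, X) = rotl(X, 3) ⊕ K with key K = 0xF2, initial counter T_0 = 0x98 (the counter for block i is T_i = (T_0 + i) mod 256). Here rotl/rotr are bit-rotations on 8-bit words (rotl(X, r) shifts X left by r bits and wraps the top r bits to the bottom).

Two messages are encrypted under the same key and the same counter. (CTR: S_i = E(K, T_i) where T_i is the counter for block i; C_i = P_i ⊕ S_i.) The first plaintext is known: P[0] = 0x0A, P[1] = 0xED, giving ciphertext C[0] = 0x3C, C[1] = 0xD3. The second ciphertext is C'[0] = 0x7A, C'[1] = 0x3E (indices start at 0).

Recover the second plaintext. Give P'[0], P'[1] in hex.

P'[0] = 0x4C, P'[1] = 0x00

In CTR with a reused counter, both messages share the same keystream S_i, so C_i ⊕ C'_i = P_i ⊕ P'_i and thus P'_i = P_i ⊕ C_i ⊕ C'_i.
P'[0]: 0x0A ⊕ 0x3C ⊕ 0x7A = 0x4C.
P'[1]: 0xED ⊕ 0xD3 ⊕ 0x3E = 0x00.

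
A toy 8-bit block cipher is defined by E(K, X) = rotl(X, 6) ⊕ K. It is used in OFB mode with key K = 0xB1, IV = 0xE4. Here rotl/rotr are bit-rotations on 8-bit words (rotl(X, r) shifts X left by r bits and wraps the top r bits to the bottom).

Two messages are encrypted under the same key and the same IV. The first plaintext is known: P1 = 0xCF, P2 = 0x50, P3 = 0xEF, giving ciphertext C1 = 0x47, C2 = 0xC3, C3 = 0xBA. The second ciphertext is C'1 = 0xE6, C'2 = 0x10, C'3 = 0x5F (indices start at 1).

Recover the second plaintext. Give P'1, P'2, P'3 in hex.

In OFB with a reused IV, both messages share the same keystream S_i, so C_i ⊕ C'_i = P_i ⊕ P'_i and thus P'_i = P_i ⊕ C_i ⊕ C'_i.
P'1: 0xCF ⊕ 0x47 ⊕ 0xE6 = 0x6E.
P'2: 0x50 ⊕ 0xC3 ⊕ 0x10 = 0x83.
P'3: 0xEF ⊕ 0xBA ⊕ 0x5F = 0x0A.

P'1 = 0x6E, P'2 = 0x83, P'3 = 0x0A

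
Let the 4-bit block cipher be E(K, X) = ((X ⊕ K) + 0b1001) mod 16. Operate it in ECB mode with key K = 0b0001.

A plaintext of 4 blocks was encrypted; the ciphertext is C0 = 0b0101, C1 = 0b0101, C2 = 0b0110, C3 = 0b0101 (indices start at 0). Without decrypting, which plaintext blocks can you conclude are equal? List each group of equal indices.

P0 = P1 = P3

ECB encrypts each block independently with the same key, so equal ciphertext blocks imply equal plaintext blocks.
C0 = C1 = C3 = 0b0101, so P0 = P1 = P3.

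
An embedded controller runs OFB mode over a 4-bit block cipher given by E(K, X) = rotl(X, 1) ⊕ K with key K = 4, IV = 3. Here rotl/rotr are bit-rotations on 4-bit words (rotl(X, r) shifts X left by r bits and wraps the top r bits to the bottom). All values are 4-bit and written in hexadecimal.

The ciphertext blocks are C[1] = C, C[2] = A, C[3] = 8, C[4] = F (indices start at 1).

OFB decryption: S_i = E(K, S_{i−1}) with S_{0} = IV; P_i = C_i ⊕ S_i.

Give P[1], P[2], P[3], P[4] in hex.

P[1]: S = E(K, 3) = 2; C ⊕ 2 = E.
P[2]: S = E(K, 2) = 0; A ⊕ 0 = A.
P[3]: S = E(K, 0) = 4; 8 ⊕ 4 = C.
P[4]: S = E(K, 4) = C; F ⊕ C = 3.

P[1] = E, P[2] = A, P[3] = C, P[4] = 3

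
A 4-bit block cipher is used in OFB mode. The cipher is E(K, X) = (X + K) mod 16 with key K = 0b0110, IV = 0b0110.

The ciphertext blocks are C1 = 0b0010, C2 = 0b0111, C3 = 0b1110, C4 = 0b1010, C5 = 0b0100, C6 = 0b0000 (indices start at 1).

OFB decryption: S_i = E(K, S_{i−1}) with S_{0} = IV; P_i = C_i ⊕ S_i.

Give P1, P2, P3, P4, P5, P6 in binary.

P1: S = E(K, 0b0110) = 0b1100; 0b0010 ⊕ 0b1100 = 0b1110.
P2: S = E(K, 0b1100) = 0b0010; 0b0111 ⊕ 0b0010 = 0b0101.
P3: S = E(K, 0b0010) = 0b1000; 0b1110 ⊕ 0b1000 = 0b0110.
P4: S = E(K, 0b1000) = 0b1110; 0b1010 ⊕ 0b1110 = 0b0100.
P5: S = E(K, 0b1110) = 0b0100; 0b0100 ⊕ 0b0100 = 0b0000.
P6: S = E(K, 0b0100) = 0b1010; 0b0000 ⊕ 0b1010 = 0b1010.

P1 = 0b1110, P2 = 0b0101, P3 = 0b0110, P4 = 0b0100, P5 = 0b0000, P6 = 0b1010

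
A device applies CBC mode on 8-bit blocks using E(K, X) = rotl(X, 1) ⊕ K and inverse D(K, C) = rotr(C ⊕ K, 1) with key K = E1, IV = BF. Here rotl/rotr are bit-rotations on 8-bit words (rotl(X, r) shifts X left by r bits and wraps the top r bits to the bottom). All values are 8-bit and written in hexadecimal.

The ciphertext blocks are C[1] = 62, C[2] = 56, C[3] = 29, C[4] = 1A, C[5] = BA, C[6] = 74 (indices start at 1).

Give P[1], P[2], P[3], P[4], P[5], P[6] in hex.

P[1] = 7E, P[2] = B9, P[3] = 32, P[4] = D4, P[5] = B7, P[6] = 70

CBC decryption: P_i = D(K, C_i) ⊕ C_{i−1}, with C_{0} = IV.
P[1]: D(K, 62) = C1; C1 ⊕ BF = 7E.
P[2]: D(K, 56) = DB; DB ⊕ 62 = B9.
P[3]: D(K, 29) = 64; 64 ⊕ 56 = 32.
P[4]: D(K, 1A) = FD; FD ⊕ 29 = D4.
P[5]: D(K, BA) = AD; AD ⊕ 1A = B7.
P[6]: D(K, 74) = CA; CA ⊕ BA = 70.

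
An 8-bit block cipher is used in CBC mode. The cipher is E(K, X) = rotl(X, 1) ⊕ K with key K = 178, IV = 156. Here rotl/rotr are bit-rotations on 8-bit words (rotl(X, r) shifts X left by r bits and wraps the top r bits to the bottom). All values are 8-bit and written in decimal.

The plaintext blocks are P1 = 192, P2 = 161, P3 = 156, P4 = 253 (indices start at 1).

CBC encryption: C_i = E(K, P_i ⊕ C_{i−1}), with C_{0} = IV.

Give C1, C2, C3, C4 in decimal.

C1: P1 ⊕ 156 = 92; E(K, 92) = 10.
C2: P2 ⊕ 10 = 171; E(K, 171) = 229.
C3: P3 ⊕ 229 = 121; E(K, 121) = 64.
C4: P4 ⊕ 64 = 189; E(K, 189) = 201.

C1 = 10, C2 = 229, C3 = 64, C4 = 201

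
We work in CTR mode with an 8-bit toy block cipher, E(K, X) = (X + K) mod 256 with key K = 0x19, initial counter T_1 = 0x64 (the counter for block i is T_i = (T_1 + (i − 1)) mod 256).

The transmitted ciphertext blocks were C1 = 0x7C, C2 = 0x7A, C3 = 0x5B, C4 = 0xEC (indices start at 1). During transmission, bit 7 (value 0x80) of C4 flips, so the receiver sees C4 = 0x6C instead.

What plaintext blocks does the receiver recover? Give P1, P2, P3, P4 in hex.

P1 = 0x01, P2 = 0x04, P3 = 0x24, P4 = 0xEC

CTR decryption: S_i = E(K, T_i) where T_i is the counter for block i; P_i = C_i ⊕ S_i.
Only C4 changed, to 0x6C. In CTR, a change in C_i flips the same bit in P_i only; the keystream is unaffected. Decrypting the received ciphertext:
P1: T = 0x64, S = E(K, T) = 0x7D; 0x7C ⊕ 0x7D = 0x01.
P2: T = 0x65, S = E(K, T) = 0x7E; 0x7A ⊕ 0x7E = 0x04.
P3: T = 0x66, S = E(K, T) = 0x7F; 0x5B ⊕ 0x7F = 0x24.
P4: T = 0x67, S = E(K, T) = 0x80; 0x6C ⊕ 0x80 = 0xEC.
Blocks that differ from the original plaintext: P4.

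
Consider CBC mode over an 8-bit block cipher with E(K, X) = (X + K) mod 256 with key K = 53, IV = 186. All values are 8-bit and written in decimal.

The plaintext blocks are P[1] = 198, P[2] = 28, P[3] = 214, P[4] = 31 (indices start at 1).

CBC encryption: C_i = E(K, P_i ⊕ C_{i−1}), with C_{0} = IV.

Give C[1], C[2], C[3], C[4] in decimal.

C[1] = 177, C[2] = 226, C[3] = 105, C[4] = 171

C[1]: P[1] ⊕ 186 = 124; E(K, 124) = 177.
C[2]: P[2] ⊕ 177 = 173; E(K, 173) = 226.
C[3]: P[3] ⊕ 226 = 52; E(K, 52) = 105.
C[4]: P[4] ⊕ 105 = 118; E(K, 118) = 171.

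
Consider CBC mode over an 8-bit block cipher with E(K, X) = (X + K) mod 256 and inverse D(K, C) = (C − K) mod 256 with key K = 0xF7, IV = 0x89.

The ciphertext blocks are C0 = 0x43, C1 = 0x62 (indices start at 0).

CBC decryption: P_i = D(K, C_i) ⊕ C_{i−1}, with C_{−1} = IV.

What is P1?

P1: D(K, 0x62) = 0x6B; 0x6B ⊕ 0x43 = 0x28.

P1 = 0x28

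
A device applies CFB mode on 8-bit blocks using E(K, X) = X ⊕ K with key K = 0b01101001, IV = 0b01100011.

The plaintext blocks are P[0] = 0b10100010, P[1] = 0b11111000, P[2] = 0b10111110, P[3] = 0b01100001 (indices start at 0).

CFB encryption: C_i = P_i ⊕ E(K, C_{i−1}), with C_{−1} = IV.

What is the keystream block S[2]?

0b01010000

C[0]: E(K, 0b01100011) = 0b00001010; 0b10100010 ⊕ 0b00001010 = 0b10101000.
C[1]: E(K, 0b10101000) = 0b11000001; 0b11111000 ⊕ 0b11000001 = 0b00111001.
C[2]: E(K, 0b00111001) = 0b01010000; 0b10111110 ⊕ 0b01010000 = 0b11101110.
So S[2] = 0b01010000.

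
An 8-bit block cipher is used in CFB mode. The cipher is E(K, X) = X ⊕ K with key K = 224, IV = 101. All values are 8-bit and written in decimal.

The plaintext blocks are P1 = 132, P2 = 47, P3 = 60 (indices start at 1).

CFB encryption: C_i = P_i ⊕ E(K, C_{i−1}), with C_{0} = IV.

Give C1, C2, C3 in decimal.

C1 = 1, C2 = 206, C3 = 18

C1: E(K, 101) = 133; 132 ⊕ 133 = 1.
C2: E(K, 1) = 225; 47 ⊕ 225 = 206.
C3: E(K, 206) = 46; 60 ⊕ 46 = 18.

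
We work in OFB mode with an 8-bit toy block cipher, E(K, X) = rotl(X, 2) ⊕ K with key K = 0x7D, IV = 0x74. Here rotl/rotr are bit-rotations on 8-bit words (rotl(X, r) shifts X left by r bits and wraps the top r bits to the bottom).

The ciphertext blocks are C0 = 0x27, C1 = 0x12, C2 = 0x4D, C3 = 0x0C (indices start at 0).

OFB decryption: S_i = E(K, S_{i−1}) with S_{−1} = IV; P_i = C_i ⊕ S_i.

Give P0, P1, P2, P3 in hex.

P0 = 0x8B, P1 = 0xDD, P2 = 0x0F, P3 = 0x78

P0: S = E(K, 0x74) = 0xAC; 0x27 ⊕ 0xAC = 0x8B.
P1: S = E(K, 0xAC) = 0xCF; 0x12 ⊕ 0xCF = 0xDD.
P2: S = E(K, 0xCF) = 0x42; 0x4D ⊕ 0x42 = 0x0F.
P3: S = E(K, 0x42) = 0x74; 0x0C ⊕ 0x74 = 0x78.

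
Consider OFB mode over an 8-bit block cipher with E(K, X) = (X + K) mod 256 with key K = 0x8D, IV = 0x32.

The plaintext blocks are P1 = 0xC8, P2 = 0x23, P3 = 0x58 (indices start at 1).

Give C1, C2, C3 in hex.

C1 = 0x77, C2 = 0x6F, C3 = 0x81

OFB encryption: S_i = E(K, S_{i−1}) with S_{0} = IV; C_i = P_i ⊕ S_i.
C1: S = E(K, 0x32) = 0xBF; 0xC8 ⊕ 0xBF = 0x77.
C2: S = E(K, 0xBF) = 0x4C; 0x23 ⊕ 0x4C = 0x6F.
C3: S = E(K, 0x4C) = 0xD9; 0x58 ⊕ 0xD9 = 0x81.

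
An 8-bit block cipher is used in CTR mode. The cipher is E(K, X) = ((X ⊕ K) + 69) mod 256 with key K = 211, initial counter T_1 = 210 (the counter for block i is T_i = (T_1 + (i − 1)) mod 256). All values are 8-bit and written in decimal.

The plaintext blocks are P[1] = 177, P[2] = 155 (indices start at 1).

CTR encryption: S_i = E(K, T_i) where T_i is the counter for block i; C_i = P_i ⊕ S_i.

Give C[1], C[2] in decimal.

C[1]: T = 210, S = E(K, T) = 70; 177 ⊕ 70 = 247.
C[2]: T = 211, S = E(K, T) = 69; 155 ⊕ 69 = 222.

C[1] = 247, C[2] = 222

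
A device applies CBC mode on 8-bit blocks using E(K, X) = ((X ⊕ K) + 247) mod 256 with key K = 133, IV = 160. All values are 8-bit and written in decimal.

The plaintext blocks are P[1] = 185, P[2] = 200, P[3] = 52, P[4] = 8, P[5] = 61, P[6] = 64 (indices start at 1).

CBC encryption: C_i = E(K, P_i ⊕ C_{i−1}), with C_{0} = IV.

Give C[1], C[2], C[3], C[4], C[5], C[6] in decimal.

C[1]: P[1] ⊕ 160 = 25; E(K, 25) = 147.
C[2]: P[2] ⊕ 147 = 91; E(K, 91) = 213.
C[3]: P[3] ⊕ 213 = 225; E(K, 225) = 91.
C[4]: P[4] ⊕ 91 = 83; E(K, 83) = 205.
C[5]: P[5] ⊕ 205 = 240; E(K, 240) = 108.
C[6]: P[6] ⊕ 108 = 44; E(K, 44) = 160.

C[1] = 147, C[2] = 213, C[3] = 91, C[4] = 205, C[5] = 108, C[6] = 160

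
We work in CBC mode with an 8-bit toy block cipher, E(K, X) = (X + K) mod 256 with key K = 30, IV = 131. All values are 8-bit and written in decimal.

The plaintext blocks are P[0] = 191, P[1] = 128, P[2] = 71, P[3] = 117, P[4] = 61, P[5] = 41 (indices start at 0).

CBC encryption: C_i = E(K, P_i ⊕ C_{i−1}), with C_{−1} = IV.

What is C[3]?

C[3] = 198

C[0]: P[0] ⊕ 131 = 60; E(K, 60) = 90.
C[1]: P[1] ⊕ 90 = 218; E(K, 218) = 248.
C[2]: P[2] ⊕ 248 = 191; E(K, 191) = 221.
C[3]: P[3] ⊕ 221 = 168; E(K, 168) = 198.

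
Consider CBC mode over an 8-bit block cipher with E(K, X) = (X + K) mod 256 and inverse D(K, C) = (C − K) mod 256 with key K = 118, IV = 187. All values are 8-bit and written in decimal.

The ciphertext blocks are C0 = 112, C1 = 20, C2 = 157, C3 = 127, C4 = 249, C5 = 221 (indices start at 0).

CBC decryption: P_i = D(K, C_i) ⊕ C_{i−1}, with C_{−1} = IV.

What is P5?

P5 = 158

P5: D(K, 221) = 103; 103 ⊕ 249 = 158.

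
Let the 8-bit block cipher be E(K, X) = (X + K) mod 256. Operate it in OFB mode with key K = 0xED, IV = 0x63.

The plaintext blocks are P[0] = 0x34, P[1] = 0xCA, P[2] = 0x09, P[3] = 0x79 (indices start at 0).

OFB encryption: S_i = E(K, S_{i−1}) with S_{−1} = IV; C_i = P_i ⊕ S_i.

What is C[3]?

C[3] = 0x6E

C[0]: S = E(K, 0x63) = 0x50; 0x34 ⊕ 0x50 = 0x64.
C[1]: S = E(K, 0x50) = 0x3D; 0xCA ⊕ 0x3D = 0xF7.
C[2]: S = E(K, 0x3D) = 0x2A; 0x09 ⊕ 0x2A = 0x23.
C[3]: S = E(K, 0x2A) = 0x17; 0x79 ⊕ 0x17 = 0x6E.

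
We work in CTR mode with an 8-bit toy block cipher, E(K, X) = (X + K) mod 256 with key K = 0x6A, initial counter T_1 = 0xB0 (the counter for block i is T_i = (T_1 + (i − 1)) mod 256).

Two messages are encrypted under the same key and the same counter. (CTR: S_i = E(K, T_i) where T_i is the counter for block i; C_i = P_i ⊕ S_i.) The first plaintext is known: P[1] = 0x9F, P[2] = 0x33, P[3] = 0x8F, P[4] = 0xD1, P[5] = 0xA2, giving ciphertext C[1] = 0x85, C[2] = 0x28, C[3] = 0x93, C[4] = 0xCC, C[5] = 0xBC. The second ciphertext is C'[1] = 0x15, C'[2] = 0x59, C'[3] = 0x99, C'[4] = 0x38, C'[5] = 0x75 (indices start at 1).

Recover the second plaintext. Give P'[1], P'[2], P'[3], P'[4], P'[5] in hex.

In CTR with a reused counter, both messages share the same keystream S_i, so C_i ⊕ C'_i = P_i ⊕ P'_i and thus P'_i = P_i ⊕ C_i ⊕ C'_i.
P'[1]: 0x9F ⊕ 0x85 ⊕ 0x15 = 0x0F.
P'[2]: 0x33 ⊕ 0x28 ⊕ 0x59 = 0x42.
P'[3]: 0x8F ⊕ 0x93 ⊕ 0x99 = 0x85.
P'[4]: 0xD1 ⊕ 0xCC ⊕ 0x38 = 0x25.
P'[5]: 0xA2 ⊕ 0xBC ⊕ 0x75 = 0x6B.

P'[1] = 0x0F, P'[2] = 0x42, P'[3] = 0x85, P'[4] = 0x25, P'[5] = 0x6B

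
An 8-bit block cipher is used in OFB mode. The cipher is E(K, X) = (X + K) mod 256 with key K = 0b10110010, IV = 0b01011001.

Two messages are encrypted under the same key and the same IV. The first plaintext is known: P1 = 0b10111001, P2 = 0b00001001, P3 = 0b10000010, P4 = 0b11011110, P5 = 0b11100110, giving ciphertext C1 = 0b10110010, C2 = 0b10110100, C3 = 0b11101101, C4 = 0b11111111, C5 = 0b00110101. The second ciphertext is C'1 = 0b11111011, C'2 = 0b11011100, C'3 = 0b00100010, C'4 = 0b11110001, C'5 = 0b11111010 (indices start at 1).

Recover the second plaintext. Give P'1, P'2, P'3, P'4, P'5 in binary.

In OFB with a reused IV, both messages share the same keystream S_i, so C_i ⊕ C'_i = P_i ⊕ P'_i and thus P'_i = P_i ⊕ C_i ⊕ C'_i.
P'1: 0b10111001 ⊕ 0b10110010 ⊕ 0b11111011 = 0b11110000.
P'2: 0b00001001 ⊕ 0b10110100 ⊕ 0b11011100 = 0b01100001.
P'3: 0b10000010 ⊕ 0b11101101 ⊕ 0b00100010 = 0b01001101.
P'4: 0b11011110 ⊕ 0b11111111 ⊕ 0b11110001 = 0b11010000.
P'5: 0b11100110 ⊕ 0b00110101 ⊕ 0b11111010 = 0b00101001.

P'1 = 0b11110000, P'2 = 0b01100001, P'3 = 0b01001101, P'4 = 0b11010000, P'5 = 0b00101001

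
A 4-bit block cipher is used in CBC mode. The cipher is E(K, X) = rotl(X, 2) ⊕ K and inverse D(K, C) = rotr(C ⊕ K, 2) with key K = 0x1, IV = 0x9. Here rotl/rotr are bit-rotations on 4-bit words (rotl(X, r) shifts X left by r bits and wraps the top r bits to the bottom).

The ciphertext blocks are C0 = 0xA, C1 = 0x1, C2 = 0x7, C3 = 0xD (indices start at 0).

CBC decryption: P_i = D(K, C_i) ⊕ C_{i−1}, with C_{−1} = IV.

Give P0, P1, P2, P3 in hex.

P0: D(K, 0xA) = 0xE; 0xE ⊕ 0x9 = 0x7.
P1: D(K, 0x1) = 0x0; 0x0 ⊕ 0xA = 0xA.
P2: D(K, 0x7) = 0x9; 0x9 ⊕ 0x1 = 0x8.
P3: D(K, 0xD) = 0x3; 0x3 ⊕ 0x7 = 0x4.

P0 = 0x7, P1 = 0xA, P2 = 0x8, P3 = 0x4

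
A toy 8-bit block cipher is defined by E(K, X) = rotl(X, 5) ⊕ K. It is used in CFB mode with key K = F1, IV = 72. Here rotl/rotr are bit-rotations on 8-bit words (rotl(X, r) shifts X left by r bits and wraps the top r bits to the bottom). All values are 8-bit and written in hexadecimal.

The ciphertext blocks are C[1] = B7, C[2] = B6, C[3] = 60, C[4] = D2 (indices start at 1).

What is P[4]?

CFB decryption: P_i = C_i ⊕ E(K, C_{i−1}), with C_{0} = IV.
P[4]: E(K, 60) = FD; D2 ⊕ FD = 2F.

P[4] = 2F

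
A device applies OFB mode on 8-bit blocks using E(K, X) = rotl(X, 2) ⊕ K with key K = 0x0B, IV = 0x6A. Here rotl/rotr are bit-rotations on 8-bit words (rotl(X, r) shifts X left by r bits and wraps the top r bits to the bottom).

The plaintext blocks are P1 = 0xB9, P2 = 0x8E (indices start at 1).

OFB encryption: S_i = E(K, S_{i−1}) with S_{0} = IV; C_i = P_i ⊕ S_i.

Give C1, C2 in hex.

C1: S = E(K, 0x6A) = 0xA2; 0xB9 ⊕ 0xA2 = 0x1B.
C2: S = E(K, 0xA2) = 0x81; 0x8E ⊕ 0x81 = 0x0F.

C1 = 0x1B, C2 = 0x0F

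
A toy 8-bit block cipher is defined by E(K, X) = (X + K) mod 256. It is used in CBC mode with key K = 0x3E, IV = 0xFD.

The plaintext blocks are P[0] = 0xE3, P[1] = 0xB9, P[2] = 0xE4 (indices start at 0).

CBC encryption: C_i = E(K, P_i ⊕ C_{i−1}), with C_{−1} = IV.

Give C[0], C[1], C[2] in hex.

C[0] = 0x5C, C[1] = 0x23, C[2] = 0x05

C[0]: P[0] ⊕ 0xFD = 0x1E; E(K, 0x1E) = 0x5C.
C[1]: P[1] ⊕ 0x5C = 0xE5; E(K, 0xE5) = 0x23.
C[2]: P[2] ⊕ 0x23 = 0xC7; E(K, 0xC7) = 0x05.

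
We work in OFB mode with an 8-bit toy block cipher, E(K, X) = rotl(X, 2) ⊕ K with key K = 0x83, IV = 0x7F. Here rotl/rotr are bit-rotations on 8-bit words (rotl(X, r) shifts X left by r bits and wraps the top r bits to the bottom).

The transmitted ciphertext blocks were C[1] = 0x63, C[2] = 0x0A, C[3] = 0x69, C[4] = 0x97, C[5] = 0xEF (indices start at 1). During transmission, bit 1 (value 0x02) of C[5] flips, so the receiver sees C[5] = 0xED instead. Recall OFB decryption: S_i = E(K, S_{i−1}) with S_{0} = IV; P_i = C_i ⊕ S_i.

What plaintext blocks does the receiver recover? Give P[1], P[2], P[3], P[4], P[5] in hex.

P[1] = 0x1D, P[2] = 0x70, P[3] = 0x03, P[4] = 0xBD, P[5] = 0xC6

Only C[5] changed, to 0xED. In OFB, a change in C_i flips the same bit in P_i only; the keystream is unaffected. Decrypting the received ciphertext:
P[1]: S = E(K, 0x7F) = 0x7E; 0x63 ⊕ 0x7E = 0x1D.
P[2]: S = E(K, 0x7E) = 0x7A; 0x0A ⊕ 0x7A = 0x70.
P[3]: S = E(K, 0x7A) = 0x6A; 0x69 ⊕ 0x6A = 0x03.
P[4]: S = E(K, 0x6A) = 0x2A; 0x97 ⊕ 0x2A = 0xBD.
P[5]: S = E(K, 0x2A) = 0x2B; 0xED ⊕ 0x2B = 0xC6.
Blocks that differ from the original plaintext: P[5].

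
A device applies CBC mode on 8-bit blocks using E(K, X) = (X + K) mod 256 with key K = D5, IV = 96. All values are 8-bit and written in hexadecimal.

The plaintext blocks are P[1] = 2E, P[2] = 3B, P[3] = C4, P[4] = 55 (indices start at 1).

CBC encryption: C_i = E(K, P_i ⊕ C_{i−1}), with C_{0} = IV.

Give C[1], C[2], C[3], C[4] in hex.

C[1] = 8D, C[2] = 8B, C[3] = 24, C[4] = 46

C[1]: P[1] ⊕ 96 = B8; E(K, B8) = 8D.
C[2]: P[2] ⊕ 8D = B6; E(K, B6) = 8B.
C[3]: P[3] ⊕ 8B = 4F; E(K, 4F) = 24.
C[4]: P[4] ⊕ 24 = 71; E(K, 71) = 46.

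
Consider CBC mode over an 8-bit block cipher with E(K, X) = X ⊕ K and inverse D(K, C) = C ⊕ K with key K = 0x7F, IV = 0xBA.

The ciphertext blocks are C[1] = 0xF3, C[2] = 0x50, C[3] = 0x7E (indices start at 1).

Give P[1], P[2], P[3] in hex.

CBC decryption: P_i = D(K, C_i) ⊕ C_{i−1}, with C_{0} = IV.
P[1]: D(K, 0xF3) = 0x8C; 0x8C ⊕ 0xBA = 0x36.
P[2]: D(K, 0x50) = 0x2F; 0x2F ⊕ 0xF3 = 0xDC.
P[3]: D(K, 0x7E) = 0x01; 0x01 ⊕ 0x50 = 0x51.

P[1] = 0x36, P[2] = 0xDC, P[3] = 0x51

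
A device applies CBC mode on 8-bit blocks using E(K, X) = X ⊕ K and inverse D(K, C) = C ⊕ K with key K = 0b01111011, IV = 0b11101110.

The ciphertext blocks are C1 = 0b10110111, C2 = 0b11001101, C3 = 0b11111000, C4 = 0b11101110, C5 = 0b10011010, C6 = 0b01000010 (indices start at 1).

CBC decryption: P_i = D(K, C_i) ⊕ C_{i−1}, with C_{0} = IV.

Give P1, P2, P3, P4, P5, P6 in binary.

P1: D(K, 0b10110111) = 0b11001100; 0b11001100 ⊕ 0b11101110 = 0b00100010.
P2: D(K, 0b11001101) = 0b10110110; 0b10110110 ⊕ 0b10110111 = 0b00000001.
P3: D(K, 0b11111000) = 0b10000011; 0b10000011 ⊕ 0b11001101 = 0b01001110.
P4: D(K, 0b11101110) = 0b10010101; 0b10010101 ⊕ 0b11111000 = 0b01101101.
P5: D(K, 0b10011010) = 0b11100001; 0b11100001 ⊕ 0b11101110 = 0b00001111.
P6: D(K, 0b01000010) = 0b00111001; 0b00111001 ⊕ 0b10011010 = 0b10100011.

P1 = 0b00100010, P2 = 0b00000001, P3 = 0b01001110, P4 = 0b01101101, P5 = 0b00001111, P6 = 0b10100011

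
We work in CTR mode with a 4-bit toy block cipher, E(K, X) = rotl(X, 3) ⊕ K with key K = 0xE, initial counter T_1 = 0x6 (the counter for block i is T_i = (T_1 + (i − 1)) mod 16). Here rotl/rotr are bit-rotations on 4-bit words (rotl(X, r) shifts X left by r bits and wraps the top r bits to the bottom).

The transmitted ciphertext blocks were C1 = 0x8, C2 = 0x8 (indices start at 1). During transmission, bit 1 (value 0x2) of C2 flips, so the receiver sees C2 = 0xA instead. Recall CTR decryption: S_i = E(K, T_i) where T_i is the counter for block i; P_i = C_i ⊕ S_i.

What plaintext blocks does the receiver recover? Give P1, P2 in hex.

P1 = 0x5, P2 = 0xF

Only C2 changed, to 0xA. In CTR, a change in C_i flips the same bit in P_i only; the keystream is unaffected. Decrypting the received ciphertext:
P1: T = 0x6, S = E(K, T) = 0xD; 0x8 ⊕ 0xD = 0x5.
P2: T = 0x7, S = E(K, T) = 0x5; 0xA ⊕ 0x5 = 0xF.
Blocks that differ from the original plaintext: P2.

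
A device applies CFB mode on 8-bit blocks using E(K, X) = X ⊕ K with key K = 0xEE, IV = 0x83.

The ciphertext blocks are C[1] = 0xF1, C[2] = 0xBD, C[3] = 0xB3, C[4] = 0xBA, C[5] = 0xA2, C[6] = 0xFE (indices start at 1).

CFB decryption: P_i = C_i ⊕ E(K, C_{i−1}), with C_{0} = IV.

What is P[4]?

P[4] = 0xE7

P[4]: E(K, 0xB3) = 0x5D; 0xBA ⊕ 0x5D = 0xE7.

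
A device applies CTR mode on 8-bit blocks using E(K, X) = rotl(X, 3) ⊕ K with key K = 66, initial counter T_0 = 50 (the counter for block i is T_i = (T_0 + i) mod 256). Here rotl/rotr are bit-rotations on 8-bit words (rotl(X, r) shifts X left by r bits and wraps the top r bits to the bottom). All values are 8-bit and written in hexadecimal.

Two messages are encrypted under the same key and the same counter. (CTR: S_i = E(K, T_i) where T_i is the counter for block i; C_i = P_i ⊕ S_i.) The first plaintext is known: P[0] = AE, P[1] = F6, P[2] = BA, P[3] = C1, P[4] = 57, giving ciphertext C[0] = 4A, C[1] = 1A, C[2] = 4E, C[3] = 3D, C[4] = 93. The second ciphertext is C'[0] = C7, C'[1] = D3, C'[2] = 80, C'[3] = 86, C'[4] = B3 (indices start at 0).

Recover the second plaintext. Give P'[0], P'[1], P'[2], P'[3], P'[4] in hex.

In CTR with a reused counter, both messages share the same keystream S_i, so C_i ⊕ C'_i = P_i ⊕ P'_i and thus P'_i = P_i ⊕ C_i ⊕ C'_i.
P'[0]: AE ⊕ 4A ⊕ C7 = 23.
P'[1]: F6 ⊕ 1A ⊕ D3 = 3F.
P'[2]: BA ⊕ 4E ⊕ 80 = 74.
P'[3]: C1 ⊕ 3D ⊕ 86 = 7A.
P'[4]: 57 ⊕ 93 ⊕ B3 = 77.

P'[0] = 23, P'[1] = 3F, P'[2] = 74, P'[3] = 7A, P'[4] = 77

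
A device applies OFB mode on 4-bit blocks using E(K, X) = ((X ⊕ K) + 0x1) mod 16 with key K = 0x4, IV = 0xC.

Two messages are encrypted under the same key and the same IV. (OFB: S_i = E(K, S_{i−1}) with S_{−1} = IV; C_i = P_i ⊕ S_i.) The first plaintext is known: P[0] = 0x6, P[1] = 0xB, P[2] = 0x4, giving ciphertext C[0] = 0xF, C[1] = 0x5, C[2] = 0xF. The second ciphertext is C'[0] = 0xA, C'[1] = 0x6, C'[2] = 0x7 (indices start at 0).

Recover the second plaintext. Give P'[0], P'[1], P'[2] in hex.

In OFB with a reused IV, both messages share the same keystream S_i, so C_i ⊕ C'_i = P_i ⊕ P'_i and thus P'_i = P_i ⊕ C_i ⊕ C'_i.
P'[0]: 0x6 ⊕ 0xF ⊕ 0xA = 0x3.
P'[1]: 0xB ⊕ 0x5 ⊕ 0x6 = 0x8.
P'[2]: 0x4 ⊕ 0xF ⊕ 0x7 = 0xC.

P'[0] = 0x3, P'[1] = 0x8, P'[2] = 0xC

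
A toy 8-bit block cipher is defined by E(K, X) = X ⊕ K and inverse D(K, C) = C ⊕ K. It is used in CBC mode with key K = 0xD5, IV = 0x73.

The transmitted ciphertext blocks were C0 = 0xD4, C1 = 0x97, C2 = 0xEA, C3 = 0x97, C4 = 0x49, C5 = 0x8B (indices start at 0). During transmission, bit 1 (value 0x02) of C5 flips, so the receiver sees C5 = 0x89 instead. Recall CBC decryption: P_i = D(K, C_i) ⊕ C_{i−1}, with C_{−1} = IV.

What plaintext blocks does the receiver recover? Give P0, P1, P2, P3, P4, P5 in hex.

P0 = 0x72, P1 = 0x96, P2 = 0xA8, P3 = 0xA8, P4 = 0x0B, P5 = 0x15

Only C5 changed, to 0x89. In CBC, a change in C_i garbles P_i and flips the same bit in P_{i+1}. Decrypting the received ciphertext:
P0: D(K, 0xD4) = 0x01; 0x01 ⊕ 0x73 = 0x72.
P1: D(K, 0x97) = 0x42; 0x42 ⊕ 0xD4 = 0x96.
P2: D(K, 0xEA) = 0x3F; 0x3F ⊕ 0x97 = 0xA8.
P3: D(K, 0x97) = 0x42; 0x42 ⊕ 0xEA = 0xA8.
P4: D(K, 0x49) = 0x9C; 0x9C ⊕ 0x97 = 0x0B.
P5: D(K, 0x89) = 0x5C; 0x5C ⊕ 0x49 = 0x15.
Blocks that differ from the original plaintext: P5.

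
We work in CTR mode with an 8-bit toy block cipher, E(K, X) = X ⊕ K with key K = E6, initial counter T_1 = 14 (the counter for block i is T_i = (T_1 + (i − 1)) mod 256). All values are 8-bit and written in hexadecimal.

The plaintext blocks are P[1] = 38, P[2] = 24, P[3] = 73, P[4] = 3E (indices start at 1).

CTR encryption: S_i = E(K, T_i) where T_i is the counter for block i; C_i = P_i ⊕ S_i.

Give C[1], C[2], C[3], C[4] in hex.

C[1]: T = 14, S = E(K, T) = F2; 38 ⊕ F2 = CA.
C[2]: T = 15, S = E(K, T) = F3; 24 ⊕ F3 = D7.
C[3]: T = 16, S = E(K, T) = F0; 73 ⊕ F0 = 83.
C[4]: T = 17, S = E(K, T) = F1; 3E ⊕ F1 = CF.

C[1] = CA, C[2] = D7, C[3] = 83, C[4] = CF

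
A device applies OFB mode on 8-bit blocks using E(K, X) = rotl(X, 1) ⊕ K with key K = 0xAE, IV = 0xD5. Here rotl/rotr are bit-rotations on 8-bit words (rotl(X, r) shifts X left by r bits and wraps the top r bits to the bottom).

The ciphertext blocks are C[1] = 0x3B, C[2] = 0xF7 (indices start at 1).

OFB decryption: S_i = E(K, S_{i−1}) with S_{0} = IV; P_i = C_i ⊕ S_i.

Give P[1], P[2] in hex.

P[1] = 0x3E, P[2] = 0x53

P[1]: S = E(K, 0xD5) = 0x05; 0x3B ⊕ 0x05 = 0x3E.
P[2]: S = E(K, 0x05) = 0xA4; 0xF7 ⊕ 0xA4 = 0x53.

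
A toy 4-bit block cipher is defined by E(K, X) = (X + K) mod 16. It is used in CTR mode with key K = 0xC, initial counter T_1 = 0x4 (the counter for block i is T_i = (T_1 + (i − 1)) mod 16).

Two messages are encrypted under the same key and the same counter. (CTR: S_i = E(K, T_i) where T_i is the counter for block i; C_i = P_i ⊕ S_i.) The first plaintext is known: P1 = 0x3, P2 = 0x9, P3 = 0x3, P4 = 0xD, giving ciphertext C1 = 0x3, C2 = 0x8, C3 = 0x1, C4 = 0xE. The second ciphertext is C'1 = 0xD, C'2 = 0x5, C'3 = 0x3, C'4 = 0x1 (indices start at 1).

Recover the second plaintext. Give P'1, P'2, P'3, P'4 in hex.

P'1 = 0xD, P'2 = 0x4, P'3 = 0x1, P'4 = 0x2

In CTR with a reused counter, both messages share the same keystream S_i, so C_i ⊕ C'_i = P_i ⊕ P'_i and thus P'_i = P_i ⊕ C_i ⊕ C'_i.
P'1: 0x3 ⊕ 0x3 ⊕ 0xD = 0xD.
P'2: 0x9 ⊕ 0x8 ⊕ 0x5 = 0x4.
P'3: 0x3 ⊕ 0x1 ⊕ 0x3 = 0x1.
P'4: 0xD ⊕ 0xE ⊕ 0x1 = 0x2.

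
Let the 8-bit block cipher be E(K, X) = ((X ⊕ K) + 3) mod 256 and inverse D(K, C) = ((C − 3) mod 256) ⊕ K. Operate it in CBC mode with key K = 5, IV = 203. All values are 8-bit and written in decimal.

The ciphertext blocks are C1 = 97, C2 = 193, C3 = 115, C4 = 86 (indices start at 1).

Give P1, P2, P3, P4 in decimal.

P1 = 144, P2 = 218, P3 = 180, P4 = 37

CBC decryption: P_i = D(K, C_i) ⊕ C_{i−1}, with C_{0} = IV.
P1: D(K, 97) = 91; 91 ⊕ 203 = 144.
P2: D(K, 193) = 187; 187 ⊕ 97 = 218.
P3: D(K, 115) = 117; 117 ⊕ 193 = 180.
P4: D(K, 86) = 86; 86 ⊕ 115 = 37.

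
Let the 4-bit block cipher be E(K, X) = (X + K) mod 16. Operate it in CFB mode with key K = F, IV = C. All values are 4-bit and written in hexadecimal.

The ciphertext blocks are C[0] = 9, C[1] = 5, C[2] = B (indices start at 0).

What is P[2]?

CFB decryption: P_i = C_i ⊕ E(K, C_{i−1}), with C_{−1} = IV.
P[2]: E(K, 5) = 4; B ⊕ 4 = F.

P[2] = F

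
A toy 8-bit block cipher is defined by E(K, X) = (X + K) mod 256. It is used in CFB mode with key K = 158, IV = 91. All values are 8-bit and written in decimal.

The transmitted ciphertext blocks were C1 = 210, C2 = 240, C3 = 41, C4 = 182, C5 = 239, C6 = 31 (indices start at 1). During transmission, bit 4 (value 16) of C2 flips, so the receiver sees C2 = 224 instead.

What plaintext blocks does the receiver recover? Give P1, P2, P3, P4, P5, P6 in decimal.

CFB decryption: P_i = C_i ⊕ E(K, C_{i−1}), with C_{0} = IV.
Only C2 changed, to 224. In CFB, a change in C_i flips the same bit in P_i and garbles P_{i+1}. Decrypting the received ciphertext:
P1: E(K, 91) = 249; 210 ⊕ 249 = 43.
P2: E(K, 210) = 112; 224 ⊕ 112 = 144.
P3: E(K, 224) = 126; 41 ⊕ 126 = 87.
P4: E(K, 41) = 199; 182 ⊕ 199 = 113.
P5: E(K, 182) = 84; 239 ⊕ 84 = 187.
P6: E(K, 239) = 141; 31 ⊕ 141 = 146.
Blocks that differ from the original plaintext: P2, P3.

P1 = 43, P2 = 144, P3 = 87, P4 = 113, P5 = 187, P6 = 146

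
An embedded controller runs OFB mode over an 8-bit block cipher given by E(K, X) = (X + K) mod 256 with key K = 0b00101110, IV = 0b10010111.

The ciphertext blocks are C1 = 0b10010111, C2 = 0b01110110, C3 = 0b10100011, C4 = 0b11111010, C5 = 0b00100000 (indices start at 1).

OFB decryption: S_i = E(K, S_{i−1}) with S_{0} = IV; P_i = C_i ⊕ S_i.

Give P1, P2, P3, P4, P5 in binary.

P1 = 0b01010010, P2 = 0b10000101, P3 = 0b10000010, P4 = 0b10110101, P5 = 0b01011101

P1: S = E(K, 0b10010111) = 0b11000101; 0b10010111 ⊕ 0b11000101 = 0b01010010.
P2: S = E(K, 0b11000101) = 0b11110011; 0b01110110 ⊕ 0b11110011 = 0b10000101.
P3: S = E(K, 0b11110011) = 0b00100001; 0b10100011 ⊕ 0b00100001 = 0b10000010.
P4: S = E(K, 0b00100001) = 0b01001111; 0b11111010 ⊕ 0b01001111 = 0b10110101.
P5: S = E(K, 0b01001111) = 0b01111101; 0b00100000 ⊕ 0b01111101 = 0b01011101.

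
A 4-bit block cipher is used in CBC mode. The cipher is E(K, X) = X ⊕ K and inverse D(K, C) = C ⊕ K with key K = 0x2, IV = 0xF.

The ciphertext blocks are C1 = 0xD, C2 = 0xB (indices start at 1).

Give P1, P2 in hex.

CBC decryption: P_i = D(K, C_i) ⊕ C_{i−1}, with C_{0} = IV.
P1: D(K, 0xD) = 0xF; 0xF ⊕ 0xF = 0x0.
P2: D(K, 0xB) = 0x9; 0x9 ⊕ 0xD = 0x4.

P1 = 0x0, P2 = 0x4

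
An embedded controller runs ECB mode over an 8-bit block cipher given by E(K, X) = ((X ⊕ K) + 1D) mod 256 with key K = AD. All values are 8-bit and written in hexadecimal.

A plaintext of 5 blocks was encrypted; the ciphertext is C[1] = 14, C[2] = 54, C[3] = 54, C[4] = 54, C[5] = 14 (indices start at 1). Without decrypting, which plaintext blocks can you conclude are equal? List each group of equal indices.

P[1] = P[5]; P[2] = P[3] = P[4]

ECB encrypts each block independently with the same key, so equal ciphertext blocks imply equal plaintext blocks.
C[1] = C[5] = 14, so P[1] = P[5].
C[2] = C[3] = C[4] = 54, so P[2] = P[3] = P[4].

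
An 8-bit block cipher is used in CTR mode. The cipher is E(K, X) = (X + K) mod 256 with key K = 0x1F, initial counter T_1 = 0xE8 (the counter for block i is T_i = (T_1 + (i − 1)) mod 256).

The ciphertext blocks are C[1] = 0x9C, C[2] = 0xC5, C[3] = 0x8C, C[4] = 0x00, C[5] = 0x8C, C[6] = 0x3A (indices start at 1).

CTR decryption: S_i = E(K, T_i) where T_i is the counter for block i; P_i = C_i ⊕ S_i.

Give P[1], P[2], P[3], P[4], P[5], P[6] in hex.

P[1] = 0x9B, P[2] = 0xCD, P[3] = 0x85, P[4] = 0x0A, P[5] = 0x87, P[6] = 0x36

P[1]: T = 0xE8, S = E(K, T) = 0x07; 0x9C ⊕ 0x07 = 0x9B.
P[2]: T = 0xE9, S = E(K, T) = 0x08; 0xC5 ⊕ 0x08 = 0xCD.
P[3]: T = 0xEA, S = E(K, T) = 0x09; 0x8C ⊕ 0x09 = 0x85.
P[4]: T = 0xEB, S = E(K, T) = 0x0A; 0x00 ⊕ 0x0A = 0x0A.
P[5]: T = 0xEC, S = E(K, T) = 0x0B; 0x8C ⊕ 0x0B = 0x87.
P[6]: T = 0xED, S = E(K, T) = 0x0C; 0x3A ⊕ 0x0C = 0x36.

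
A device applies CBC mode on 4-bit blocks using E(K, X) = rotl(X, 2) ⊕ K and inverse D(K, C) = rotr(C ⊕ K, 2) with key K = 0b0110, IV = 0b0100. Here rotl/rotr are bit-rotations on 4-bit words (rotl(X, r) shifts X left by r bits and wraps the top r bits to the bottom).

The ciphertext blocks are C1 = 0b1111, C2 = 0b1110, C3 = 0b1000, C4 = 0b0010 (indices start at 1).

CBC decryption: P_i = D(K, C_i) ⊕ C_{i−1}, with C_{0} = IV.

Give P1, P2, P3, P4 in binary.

P1: D(K, 0b1111) = 0b0110; 0b0110 ⊕ 0b0100 = 0b0010.
P2: D(K, 0b1110) = 0b0010; 0b0010 ⊕ 0b1111 = 0b1101.
P3: D(K, 0b1000) = 0b1011; 0b1011 ⊕ 0b1110 = 0b0101.
P4: D(K, 0b0010) = 0b0001; 0b0001 ⊕ 0b1000 = 0b1001.

P1 = 0b0010, P2 = 0b1101, P3 = 0b0101, P4 = 0b1001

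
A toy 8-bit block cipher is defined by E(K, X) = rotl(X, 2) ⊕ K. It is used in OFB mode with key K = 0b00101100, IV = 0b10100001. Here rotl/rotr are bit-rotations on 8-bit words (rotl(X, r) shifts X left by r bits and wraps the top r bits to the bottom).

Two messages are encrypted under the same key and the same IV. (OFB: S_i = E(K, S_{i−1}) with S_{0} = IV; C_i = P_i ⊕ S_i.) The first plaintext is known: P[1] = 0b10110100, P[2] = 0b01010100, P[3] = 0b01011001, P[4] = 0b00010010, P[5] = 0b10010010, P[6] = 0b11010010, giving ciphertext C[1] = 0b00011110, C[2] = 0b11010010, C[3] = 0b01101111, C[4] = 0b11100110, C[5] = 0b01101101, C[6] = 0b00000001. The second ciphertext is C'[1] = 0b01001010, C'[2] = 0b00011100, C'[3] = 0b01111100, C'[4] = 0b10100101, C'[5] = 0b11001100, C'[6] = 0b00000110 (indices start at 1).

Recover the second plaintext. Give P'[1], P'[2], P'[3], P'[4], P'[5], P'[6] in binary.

P'[1] = 0b11100000, P'[2] = 0b10011010, P'[3] = 0b01001010, P'[4] = 0b01010001, P'[5] = 0b00110011, P'[6] = 0b11010101

In OFB with a reused IV, both messages share the same keystream S_i, so C_i ⊕ C'_i = P_i ⊕ P'_i and thus P'_i = P_i ⊕ C_i ⊕ C'_i.
P'[1]: 0b10110100 ⊕ 0b00011110 ⊕ 0b01001010 = 0b11100000.
P'[2]: 0b01010100 ⊕ 0b11010010 ⊕ 0b00011100 = 0b10011010.
P'[3]: 0b01011001 ⊕ 0b01101111 ⊕ 0b01111100 = 0b01001010.
P'[4]: 0b00010010 ⊕ 0b11100110 ⊕ 0b10100101 = 0b01010001.
P'[5]: 0b10010010 ⊕ 0b01101101 ⊕ 0b11001100 = 0b00110011.
P'[6]: 0b11010010 ⊕ 0b00000001 ⊕ 0b00000110 = 0b11010101.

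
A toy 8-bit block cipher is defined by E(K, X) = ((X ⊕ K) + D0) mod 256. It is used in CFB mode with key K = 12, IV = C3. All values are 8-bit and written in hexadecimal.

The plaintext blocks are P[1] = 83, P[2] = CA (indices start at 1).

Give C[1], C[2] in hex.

CFB encryption: C_i = P_i ⊕ E(K, C_{i−1}), with C_{0} = IV.
C[1]: E(K, C3) = A1; 83 ⊕ A1 = 22.
C[2]: E(K, 22) = 00; CA ⊕ 00 = CA.

C[1] = 22, C[2] = CA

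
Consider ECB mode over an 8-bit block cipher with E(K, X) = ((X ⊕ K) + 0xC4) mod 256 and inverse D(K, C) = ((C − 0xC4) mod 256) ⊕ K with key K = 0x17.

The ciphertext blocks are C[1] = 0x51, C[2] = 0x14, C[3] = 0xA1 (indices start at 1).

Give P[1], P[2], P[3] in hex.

P[1] = 0x9A, P[2] = 0x47, P[3] = 0xCA

ECB decryption: P_i = D(K, C_i).
P[1]: D(K, 0x51) = 0x9A.
P[2]: D(K, 0x14) = 0x47.
P[3]: D(K, 0xA1) = 0xCA.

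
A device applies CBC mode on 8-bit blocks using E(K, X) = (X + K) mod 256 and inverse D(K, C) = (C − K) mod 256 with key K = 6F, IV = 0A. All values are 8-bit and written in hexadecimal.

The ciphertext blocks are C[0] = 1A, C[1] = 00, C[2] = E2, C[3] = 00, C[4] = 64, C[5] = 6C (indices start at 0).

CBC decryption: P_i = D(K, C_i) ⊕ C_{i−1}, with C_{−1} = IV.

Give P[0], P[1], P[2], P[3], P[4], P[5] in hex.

P[0]: D(K, 1A) = AB; AB ⊕ 0A = A1.
P[1]: D(K, 00) = 91; 91 ⊕ 1A = 8B.
P[2]: D(K, E2) = 73; 73 ⊕ 00 = 73.
P[3]: D(K, 00) = 91; 91 ⊕ E2 = 73.
P[4]: D(K, 64) = F5; F5 ⊕ 00 = F5.
P[5]: D(K, 6C) = FD; FD ⊕ 64 = 99.

P[0] = A1, P[1] = 8B, P[2] = 73, P[3] = 73, P[4] = F5, P[5] = 99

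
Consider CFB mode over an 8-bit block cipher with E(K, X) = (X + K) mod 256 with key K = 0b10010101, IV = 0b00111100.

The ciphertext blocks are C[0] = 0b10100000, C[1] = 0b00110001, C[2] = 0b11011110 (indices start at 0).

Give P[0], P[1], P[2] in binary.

P[0] = 0b01110001, P[1] = 0b00000100, P[2] = 0b00011000

CFB decryption: P_i = C_i ⊕ E(K, C_{i−1}), with C_{−1} = IV.
P[0]: E(K, 0b00111100) = 0b11010001; 0b10100000 ⊕ 0b11010001 = 0b01110001.
P[1]: E(K, 0b10100000) = 0b00110101; 0b00110001 ⊕ 0b00110101 = 0b00000100.
P[2]: E(K, 0b00110001) = 0b11000110; 0b11011110 ⊕ 0b11000110 = 0b00011000.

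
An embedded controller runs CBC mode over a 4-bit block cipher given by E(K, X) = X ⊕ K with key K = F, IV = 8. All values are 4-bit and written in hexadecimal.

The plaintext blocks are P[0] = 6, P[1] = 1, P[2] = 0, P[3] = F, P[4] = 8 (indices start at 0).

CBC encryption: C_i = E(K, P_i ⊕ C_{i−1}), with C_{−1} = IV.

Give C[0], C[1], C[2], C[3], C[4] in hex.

C[0] = 1, C[1] = F, C[2] = 0, C[3] = 0, C[4] = 7

C[0]: P[0] ⊕ 8 = E; E(K, E) = 1.
C[1]: P[1] ⊕ 1 = 0; E(K, 0) = F.
C[2]: P[2] ⊕ F = F; E(K, F) = 0.
C[3]: P[3] ⊕ 0 = F; E(K, F) = 0.
C[4]: P[4] ⊕ 0 = 8; E(K, 8) = 7.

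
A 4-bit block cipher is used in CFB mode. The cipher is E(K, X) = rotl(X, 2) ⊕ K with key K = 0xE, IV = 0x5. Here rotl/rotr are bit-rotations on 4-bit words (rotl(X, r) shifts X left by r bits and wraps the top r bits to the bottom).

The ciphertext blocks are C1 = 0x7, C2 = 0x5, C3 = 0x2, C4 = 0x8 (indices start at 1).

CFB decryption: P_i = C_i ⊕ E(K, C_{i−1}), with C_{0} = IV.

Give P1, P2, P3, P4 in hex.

P1: E(K, 0x5) = 0xB; 0x7 ⊕ 0xB = 0xC.
P2: E(K, 0x7) = 0x3; 0x5 ⊕ 0x3 = 0x6.
P3: E(K, 0x5) = 0xB; 0x2 ⊕ 0xB = 0x9.
P4: E(K, 0x2) = 0x6; 0x8 ⊕ 0x6 = 0xE.

P1 = 0xC, P2 = 0x6, P3 = 0x9, P4 = 0xE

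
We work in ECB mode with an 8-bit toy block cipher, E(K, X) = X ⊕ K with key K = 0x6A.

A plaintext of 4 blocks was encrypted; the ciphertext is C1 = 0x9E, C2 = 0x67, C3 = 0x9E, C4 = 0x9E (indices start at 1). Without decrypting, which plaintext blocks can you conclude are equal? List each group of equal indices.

ECB encrypts each block independently with the same key, so equal ciphertext blocks imply equal plaintext blocks.
C1 = C3 = C4 = 0x9E, so P1 = P3 = P4.

P1 = P3 = P4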